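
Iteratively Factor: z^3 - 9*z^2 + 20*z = (z)*(z^2 - 9*z + 20) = z*(z - 4)*(z - 5)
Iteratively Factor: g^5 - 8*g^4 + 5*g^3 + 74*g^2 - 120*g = (g + 3)*(g^4 - 11*g^3 + 38*g^2 - 40*g) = (g - 2)*(g + 3)*(g^3 - 9*g^2 + 20*g) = (g - 4)*(g - 2)*(g + 3)*(g^2 - 5*g) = g*(g - 4)*(g - 2)*(g + 3)*(g - 5)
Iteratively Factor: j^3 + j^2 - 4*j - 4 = (j + 2)*(j^2 - j - 2) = (j - 2)*(j + 2)*(j + 1)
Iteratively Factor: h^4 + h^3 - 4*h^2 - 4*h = (h)*(h^3 + h^2 - 4*h - 4) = h*(h - 2)*(h^2 + 3*h + 2) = h*(h - 2)*(h + 1)*(h + 2)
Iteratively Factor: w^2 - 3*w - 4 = (w - 4)*(w + 1)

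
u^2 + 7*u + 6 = (u + 1)*(u + 6)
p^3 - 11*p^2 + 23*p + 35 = (p - 7)*(p - 5)*(p + 1)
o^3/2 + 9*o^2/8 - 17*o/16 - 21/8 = (o/2 + 1)*(o - 3/2)*(o + 7/4)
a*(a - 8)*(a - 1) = a^3 - 9*a^2 + 8*a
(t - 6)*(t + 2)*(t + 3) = t^3 - t^2 - 24*t - 36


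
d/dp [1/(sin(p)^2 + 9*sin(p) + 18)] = -(2*sin(p) + 9)*cos(p)/(sin(p)^2 + 9*sin(p) + 18)^2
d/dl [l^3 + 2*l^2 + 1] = l*(3*l + 4)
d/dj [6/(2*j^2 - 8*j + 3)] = 24*(2 - j)/(2*j^2 - 8*j + 3)^2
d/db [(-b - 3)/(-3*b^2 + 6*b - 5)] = (3*b^2 - 6*b - 6*(b - 1)*(b + 3) + 5)/(3*b^2 - 6*b + 5)^2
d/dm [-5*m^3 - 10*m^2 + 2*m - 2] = -15*m^2 - 20*m + 2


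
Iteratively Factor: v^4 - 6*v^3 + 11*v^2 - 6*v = (v - 1)*(v^3 - 5*v^2 + 6*v) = v*(v - 1)*(v^2 - 5*v + 6) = v*(v - 2)*(v - 1)*(v - 3)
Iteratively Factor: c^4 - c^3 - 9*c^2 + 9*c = (c - 3)*(c^3 + 2*c^2 - 3*c) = (c - 3)*(c + 3)*(c^2 - c) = c*(c - 3)*(c + 3)*(c - 1)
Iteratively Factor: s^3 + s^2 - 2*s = (s - 1)*(s^2 + 2*s) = s*(s - 1)*(s + 2)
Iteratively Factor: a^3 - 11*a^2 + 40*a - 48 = (a - 4)*(a^2 - 7*a + 12) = (a - 4)^2*(a - 3)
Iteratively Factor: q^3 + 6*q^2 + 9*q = (q + 3)*(q^2 + 3*q) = (q + 3)^2*(q)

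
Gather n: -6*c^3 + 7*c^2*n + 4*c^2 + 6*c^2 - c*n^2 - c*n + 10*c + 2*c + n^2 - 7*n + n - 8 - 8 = -6*c^3 + 10*c^2 + 12*c + n^2*(1 - c) + n*(7*c^2 - c - 6) - 16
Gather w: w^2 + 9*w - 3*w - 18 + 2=w^2 + 6*w - 16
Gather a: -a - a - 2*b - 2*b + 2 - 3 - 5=-2*a - 4*b - 6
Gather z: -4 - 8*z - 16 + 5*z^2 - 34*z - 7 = 5*z^2 - 42*z - 27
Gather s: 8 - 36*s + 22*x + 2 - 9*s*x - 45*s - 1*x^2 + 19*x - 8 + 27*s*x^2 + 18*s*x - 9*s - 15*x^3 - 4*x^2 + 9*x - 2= s*(27*x^2 + 9*x - 90) - 15*x^3 - 5*x^2 + 50*x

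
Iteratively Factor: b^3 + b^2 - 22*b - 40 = (b - 5)*(b^2 + 6*b + 8) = (b - 5)*(b + 2)*(b + 4)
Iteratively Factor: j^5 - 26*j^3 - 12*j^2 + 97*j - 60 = (j - 5)*(j^4 + 5*j^3 - j^2 - 17*j + 12) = (j - 5)*(j + 3)*(j^3 + 2*j^2 - 7*j + 4) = (j - 5)*(j - 1)*(j + 3)*(j^2 + 3*j - 4) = (j - 5)*(j - 1)^2*(j + 3)*(j + 4)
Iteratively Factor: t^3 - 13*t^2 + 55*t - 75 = (t - 5)*(t^2 - 8*t + 15) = (t - 5)*(t - 3)*(t - 5)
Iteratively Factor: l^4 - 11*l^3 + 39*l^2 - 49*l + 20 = (l - 4)*(l^3 - 7*l^2 + 11*l - 5) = (l - 4)*(l - 1)*(l^2 - 6*l + 5) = (l - 5)*(l - 4)*(l - 1)*(l - 1)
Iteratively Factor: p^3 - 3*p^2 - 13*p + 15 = (p - 5)*(p^2 + 2*p - 3) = (p - 5)*(p + 3)*(p - 1)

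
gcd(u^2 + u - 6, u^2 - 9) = u + 3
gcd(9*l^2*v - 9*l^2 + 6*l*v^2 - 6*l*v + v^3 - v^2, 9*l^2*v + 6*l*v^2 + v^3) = 9*l^2 + 6*l*v + v^2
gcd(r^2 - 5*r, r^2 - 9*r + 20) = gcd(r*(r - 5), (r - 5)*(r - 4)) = r - 5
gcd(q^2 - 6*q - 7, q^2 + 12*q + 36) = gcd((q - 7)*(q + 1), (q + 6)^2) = 1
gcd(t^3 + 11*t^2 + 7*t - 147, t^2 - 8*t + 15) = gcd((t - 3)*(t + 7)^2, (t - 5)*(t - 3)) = t - 3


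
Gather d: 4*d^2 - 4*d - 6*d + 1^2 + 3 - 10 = 4*d^2 - 10*d - 6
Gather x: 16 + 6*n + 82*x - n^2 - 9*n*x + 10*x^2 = -n^2 + 6*n + 10*x^2 + x*(82 - 9*n) + 16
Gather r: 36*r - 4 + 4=36*r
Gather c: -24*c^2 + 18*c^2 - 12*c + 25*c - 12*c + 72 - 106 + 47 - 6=-6*c^2 + c + 7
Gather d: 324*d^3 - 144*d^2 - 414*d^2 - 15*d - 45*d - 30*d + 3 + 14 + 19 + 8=324*d^3 - 558*d^2 - 90*d + 44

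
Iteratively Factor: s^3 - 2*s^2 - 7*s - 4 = (s + 1)*(s^2 - 3*s - 4) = (s + 1)^2*(s - 4)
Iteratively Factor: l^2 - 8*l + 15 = (l - 3)*(l - 5)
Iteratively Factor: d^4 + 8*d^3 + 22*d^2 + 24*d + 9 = (d + 1)*(d^3 + 7*d^2 + 15*d + 9) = (d + 1)*(d + 3)*(d^2 + 4*d + 3) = (d + 1)^2*(d + 3)*(d + 3)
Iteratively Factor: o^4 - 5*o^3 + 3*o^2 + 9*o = (o + 1)*(o^3 - 6*o^2 + 9*o) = o*(o + 1)*(o^2 - 6*o + 9) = o*(o - 3)*(o + 1)*(o - 3)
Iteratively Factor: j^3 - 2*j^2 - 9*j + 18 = (j + 3)*(j^2 - 5*j + 6) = (j - 3)*(j + 3)*(j - 2)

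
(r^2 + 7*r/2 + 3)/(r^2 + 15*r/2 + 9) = (r + 2)/(r + 6)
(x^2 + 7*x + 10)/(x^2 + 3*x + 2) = (x + 5)/(x + 1)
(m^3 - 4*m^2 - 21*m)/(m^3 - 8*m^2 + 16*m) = (m^2 - 4*m - 21)/(m^2 - 8*m + 16)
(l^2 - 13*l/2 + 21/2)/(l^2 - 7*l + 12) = (l - 7/2)/(l - 4)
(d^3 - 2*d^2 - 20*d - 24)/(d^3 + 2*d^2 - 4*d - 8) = (d - 6)/(d - 2)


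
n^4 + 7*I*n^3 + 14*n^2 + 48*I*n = n*(n - 3*I)*(n + 2*I)*(n + 8*I)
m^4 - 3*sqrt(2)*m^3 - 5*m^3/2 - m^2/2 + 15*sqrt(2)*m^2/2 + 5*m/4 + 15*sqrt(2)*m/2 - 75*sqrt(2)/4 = (m - 5/2)*(m - 5*sqrt(2)/2)*(m - 3*sqrt(2)/2)*(m + sqrt(2))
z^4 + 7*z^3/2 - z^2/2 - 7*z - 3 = (z + 1/2)*(z + 3)*(z - sqrt(2))*(z + sqrt(2))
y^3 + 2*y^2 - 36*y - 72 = (y - 6)*(y + 2)*(y + 6)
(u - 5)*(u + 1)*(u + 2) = u^3 - 2*u^2 - 13*u - 10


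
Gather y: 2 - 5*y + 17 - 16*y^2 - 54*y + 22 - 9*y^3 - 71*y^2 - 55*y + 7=-9*y^3 - 87*y^2 - 114*y + 48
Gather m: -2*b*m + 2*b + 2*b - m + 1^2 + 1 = 4*b + m*(-2*b - 1) + 2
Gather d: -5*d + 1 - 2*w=-5*d - 2*w + 1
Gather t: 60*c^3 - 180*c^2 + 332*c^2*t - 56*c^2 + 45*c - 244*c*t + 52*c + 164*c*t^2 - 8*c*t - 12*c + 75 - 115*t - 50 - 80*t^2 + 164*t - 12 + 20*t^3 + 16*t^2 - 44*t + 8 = 60*c^3 - 236*c^2 + 85*c + 20*t^3 + t^2*(164*c - 64) + t*(332*c^2 - 252*c + 5) + 21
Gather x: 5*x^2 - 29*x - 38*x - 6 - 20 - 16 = 5*x^2 - 67*x - 42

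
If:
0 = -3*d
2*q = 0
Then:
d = 0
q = 0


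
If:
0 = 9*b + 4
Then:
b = -4/9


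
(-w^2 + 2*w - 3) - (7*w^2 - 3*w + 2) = -8*w^2 + 5*w - 5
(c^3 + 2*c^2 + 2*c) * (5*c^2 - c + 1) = 5*c^5 + 9*c^4 + 9*c^3 + 2*c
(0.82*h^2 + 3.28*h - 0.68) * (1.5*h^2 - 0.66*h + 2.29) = 1.23*h^4 + 4.3788*h^3 - 1.307*h^2 + 7.96*h - 1.5572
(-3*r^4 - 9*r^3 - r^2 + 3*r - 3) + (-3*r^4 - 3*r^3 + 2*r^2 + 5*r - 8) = -6*r^4 - 12*r^3 + r^2 + 8*r - 11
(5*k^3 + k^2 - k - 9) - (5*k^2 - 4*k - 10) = 5*k^3 - 4*k^2 + 3*k + 1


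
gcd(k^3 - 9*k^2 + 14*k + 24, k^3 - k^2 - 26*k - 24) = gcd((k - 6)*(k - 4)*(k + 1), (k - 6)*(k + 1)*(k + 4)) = k^2 - 5*k - 6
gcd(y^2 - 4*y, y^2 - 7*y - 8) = 1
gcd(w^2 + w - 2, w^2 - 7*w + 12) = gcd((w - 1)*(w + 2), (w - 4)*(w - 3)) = 1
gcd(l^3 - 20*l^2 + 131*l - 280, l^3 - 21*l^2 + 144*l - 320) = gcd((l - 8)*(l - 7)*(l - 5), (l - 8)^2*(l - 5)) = l^2 - 13*l + 40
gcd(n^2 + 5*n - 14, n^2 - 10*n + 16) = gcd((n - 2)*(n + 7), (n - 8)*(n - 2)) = n - 2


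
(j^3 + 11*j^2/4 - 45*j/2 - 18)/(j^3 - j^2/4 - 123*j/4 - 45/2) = (j^2 + 2*j - 24)/(j^2 - j - 30)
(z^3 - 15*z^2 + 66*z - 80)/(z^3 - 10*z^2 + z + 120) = (z - 2)/(z + 3)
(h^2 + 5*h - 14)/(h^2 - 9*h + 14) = (h + 7)/(h - 7)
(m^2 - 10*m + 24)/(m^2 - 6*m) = (m - 4)/m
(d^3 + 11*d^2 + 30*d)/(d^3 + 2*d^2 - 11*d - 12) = d*(d^2 + 11*d + 30)/(d^3 + 2*d^2 - 11*d - 12)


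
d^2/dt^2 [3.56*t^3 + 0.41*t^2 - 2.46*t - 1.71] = 21.36*t + 0.82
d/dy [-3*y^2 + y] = 1 - 6*y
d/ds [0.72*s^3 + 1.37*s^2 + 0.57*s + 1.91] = 2.16*s^2 + 2.74*s + 0.57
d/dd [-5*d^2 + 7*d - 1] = 7 - 10*d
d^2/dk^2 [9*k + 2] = 0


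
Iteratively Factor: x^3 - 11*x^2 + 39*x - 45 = (x - 3)*(x^2 - 8*x + 15) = (x - 3)^2*(x - 5)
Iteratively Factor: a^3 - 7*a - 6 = (a - 3)*(a^2 + 3*a + 2) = (a - 3)*(a + 1)*(a + 2)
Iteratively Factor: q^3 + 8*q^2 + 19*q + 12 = (q + 1)*(q^2 + 7*q + 12) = (q + 1)*(q + 3)*(q + 4)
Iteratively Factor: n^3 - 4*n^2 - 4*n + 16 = (n - 2)*(n^2 - 2*n - 8) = (n - 2)*(n + 2)*(n - 4)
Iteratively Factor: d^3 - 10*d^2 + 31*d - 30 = (d - 3)*(d^2 - 7*d + 10) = (d - 5)*(d - 3)*(d - 2)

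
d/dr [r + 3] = 1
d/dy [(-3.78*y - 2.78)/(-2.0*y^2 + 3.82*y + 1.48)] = (-7.56*y^2 - 11.12*y + 5.0252)/(4.0*y^4 - 15.28*y^3 + 8.6724*y^2 + 11.3072*y + 2.1904)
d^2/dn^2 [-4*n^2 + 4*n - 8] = -8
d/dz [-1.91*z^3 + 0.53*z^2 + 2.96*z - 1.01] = -5.73*z^2 + 1.06*z + 2.96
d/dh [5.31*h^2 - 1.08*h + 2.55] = 10.62*h - 1.08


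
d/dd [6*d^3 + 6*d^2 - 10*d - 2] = 18*d^2 + 12*d - 10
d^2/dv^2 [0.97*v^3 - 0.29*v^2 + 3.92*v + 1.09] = 5.82*v - 0.58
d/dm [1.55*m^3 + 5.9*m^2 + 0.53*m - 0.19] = 4.65*m^2 + 11.8*m + 0.53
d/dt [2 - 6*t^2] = -12*t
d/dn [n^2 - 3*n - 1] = 2*n - 3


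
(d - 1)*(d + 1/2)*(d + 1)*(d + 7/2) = d^4 + 4*d^3 + 3*d^2/4 - 4*d - 7/4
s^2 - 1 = (s - 1)*(s + 1)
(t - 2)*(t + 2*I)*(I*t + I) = I*t^3 - 2*t^2 - I*t^2 + 2*t - 2*I*t + 4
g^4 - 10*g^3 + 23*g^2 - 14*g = g*(g - 7)*(g - 2)*(g - 1)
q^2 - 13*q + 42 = (q - 7)*(q - 6)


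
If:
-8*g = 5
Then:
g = -5/8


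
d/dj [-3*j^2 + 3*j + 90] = 3 - 6*j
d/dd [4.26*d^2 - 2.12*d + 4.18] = 8.52*d - 2.12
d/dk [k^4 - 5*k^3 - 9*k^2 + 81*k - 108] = 4*k^3 - 15*k^2 - 18*k + 81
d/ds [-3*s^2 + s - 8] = 1 - 6*s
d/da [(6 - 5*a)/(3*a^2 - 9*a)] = (5*a^2 - 12*a + 18)/(3*a^2*(a^2 - 6*a + 9))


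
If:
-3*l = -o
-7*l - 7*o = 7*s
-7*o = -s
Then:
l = 0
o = 0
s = 0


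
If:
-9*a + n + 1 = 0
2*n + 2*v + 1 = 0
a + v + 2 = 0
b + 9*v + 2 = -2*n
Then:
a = 5/16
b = 243/16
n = 29/16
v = -37/16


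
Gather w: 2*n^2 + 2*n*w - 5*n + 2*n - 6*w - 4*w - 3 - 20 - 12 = 2*n^2 - 3*n + w*(2*n - 10) - 35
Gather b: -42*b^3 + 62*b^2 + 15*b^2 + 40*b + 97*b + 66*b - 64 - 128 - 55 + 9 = -42*b^3 + 77*b^2 + 203*b - 238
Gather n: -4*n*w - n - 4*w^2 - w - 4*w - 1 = n*(-4*w - 1) - 4*w^2 - 5*w - 1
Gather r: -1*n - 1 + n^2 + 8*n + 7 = n^2 + 7*n + 6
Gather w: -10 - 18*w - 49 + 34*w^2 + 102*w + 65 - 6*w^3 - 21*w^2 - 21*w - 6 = -6*w^3 + 13*w^2 + 63*w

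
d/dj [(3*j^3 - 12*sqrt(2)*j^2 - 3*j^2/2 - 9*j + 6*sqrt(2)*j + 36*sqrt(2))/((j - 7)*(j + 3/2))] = 3*(j^2 - 14*j + 14 + 20*sqrt(2))/(j^2 - 14*j + 49)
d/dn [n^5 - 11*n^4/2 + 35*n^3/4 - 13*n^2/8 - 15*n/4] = 5*n^4 - 22*n^3 + 105*n^2/4 - 13*n/4 - 15/4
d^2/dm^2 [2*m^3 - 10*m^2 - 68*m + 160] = 12*m - 20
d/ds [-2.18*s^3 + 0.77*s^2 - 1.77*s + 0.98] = -6.54*s^2 + 1.54*s - 1.77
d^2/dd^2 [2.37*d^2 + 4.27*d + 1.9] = 4.74000000000000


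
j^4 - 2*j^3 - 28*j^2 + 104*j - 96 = (j - 4)*(j - 2)^2*(j + 6)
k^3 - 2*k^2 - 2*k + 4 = (k - 2)*(k - sqrt(2))*(k + sqrt(2))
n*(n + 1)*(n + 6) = n^3 + 7*n^2 + 6*n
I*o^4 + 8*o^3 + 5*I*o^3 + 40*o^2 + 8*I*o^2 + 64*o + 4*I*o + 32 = (o + 2)^2*(o - 8*I)*(I*o + I)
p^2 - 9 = (p - 3)*(p + 3)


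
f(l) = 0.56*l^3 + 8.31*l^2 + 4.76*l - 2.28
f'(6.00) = 164.96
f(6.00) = 446.40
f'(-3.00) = -29.98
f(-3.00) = 43.11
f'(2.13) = 47.78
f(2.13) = 50.97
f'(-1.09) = -11.36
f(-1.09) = 1.68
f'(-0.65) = -5.33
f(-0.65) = -2.02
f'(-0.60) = -4.61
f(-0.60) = -2.27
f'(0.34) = 10.61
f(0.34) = 0.32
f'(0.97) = 22.46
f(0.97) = 10.67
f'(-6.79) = -30.63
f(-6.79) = 173.22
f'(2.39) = 54.08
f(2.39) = 64.21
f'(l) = 1.68*l^2 + 16.62*l + 4.76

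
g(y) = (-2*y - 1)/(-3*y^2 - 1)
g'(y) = 6*y*(-2*y - 1)/(-3*y^2 - 1)^2 - 2/(-3*y^2 - 1) = 2*(-3*y^2 - 3*y + 1)/(9*y^4 + 6*y^2 + 1)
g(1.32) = 0.58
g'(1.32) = -0.42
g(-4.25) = -0.14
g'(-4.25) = -0.03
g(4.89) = 0.15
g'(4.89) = -0.03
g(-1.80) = -0.24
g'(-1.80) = -0.06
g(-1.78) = -0.24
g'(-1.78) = -0.06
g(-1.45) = -0.26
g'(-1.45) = -0.04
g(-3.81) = -0.15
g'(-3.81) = -0.03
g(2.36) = 0.32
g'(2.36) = -0.15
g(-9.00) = -0.07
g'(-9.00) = -0.00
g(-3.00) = -0.18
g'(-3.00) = -0.04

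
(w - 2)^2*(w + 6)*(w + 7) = w^4 + 9*w^3 - 6*w^2 - 116*w + 168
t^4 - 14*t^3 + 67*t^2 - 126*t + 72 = (t - 6)*(t - 4)*(t - 3)*(t - 1)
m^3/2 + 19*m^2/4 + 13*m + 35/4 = (m/2 + 1/2)*(m + 7/2)*(m + 5)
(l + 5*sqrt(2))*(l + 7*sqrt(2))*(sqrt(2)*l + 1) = sqrt(2)*l^3 + 25*l^2 + 82*sqrt(2)*l + 70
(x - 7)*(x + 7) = x^2 - 49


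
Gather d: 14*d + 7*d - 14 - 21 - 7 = 21*d - 42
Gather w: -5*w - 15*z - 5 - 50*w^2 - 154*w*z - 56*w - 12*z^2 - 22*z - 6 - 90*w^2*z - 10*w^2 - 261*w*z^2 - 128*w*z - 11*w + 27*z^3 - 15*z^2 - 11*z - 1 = w^2*(-90*z - 60) + w*(-261*z^2 - 282*z - 72) + 27*z^3 - 27*z^2 - 48*z - 12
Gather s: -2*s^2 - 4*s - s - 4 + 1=-2*s^2 - 5*s - 3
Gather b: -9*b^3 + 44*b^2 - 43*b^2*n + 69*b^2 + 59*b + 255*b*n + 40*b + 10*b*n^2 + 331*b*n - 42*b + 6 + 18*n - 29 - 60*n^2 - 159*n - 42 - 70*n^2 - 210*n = -9*b^3 + b^2*(113 - 43*n) + b*(10*n^2 + 586*n + 57) - 130*n^2 - 351*n - 65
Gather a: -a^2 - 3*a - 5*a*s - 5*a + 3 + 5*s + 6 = -a^2 + a*(-5*s - 8) + 5*s + 9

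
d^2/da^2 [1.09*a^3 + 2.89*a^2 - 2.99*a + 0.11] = 6.54*a + 5.78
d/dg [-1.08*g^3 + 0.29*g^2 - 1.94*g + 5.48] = -3.24*g^2 + 0.58*g - 1.94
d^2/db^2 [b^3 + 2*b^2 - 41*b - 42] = 6*b + 4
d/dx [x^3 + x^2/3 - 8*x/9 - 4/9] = 3*x^2 + 2*x/3 - 8/9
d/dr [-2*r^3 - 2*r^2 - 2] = 2*r*(-3*r - 2)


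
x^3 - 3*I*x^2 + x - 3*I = (x - 3*I)*(x - I)*(x + I)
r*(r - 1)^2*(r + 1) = r^4 - r^3 - r^2 + r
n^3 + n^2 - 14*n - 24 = (n - 4)*(n + 2)*(n + 3)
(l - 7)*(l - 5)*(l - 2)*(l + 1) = l^4 - 13*l^3 + 45*l^2 - 11*l - 70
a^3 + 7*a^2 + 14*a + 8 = (a + 1)*(a + 2)*(a + 4)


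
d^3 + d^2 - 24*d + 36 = (d - 3)*(d - 2)*(d + 6)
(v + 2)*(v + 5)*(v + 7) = v^3 + 14*v^2 + 59*v + 70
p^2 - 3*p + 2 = (p - 2)*(p - 1)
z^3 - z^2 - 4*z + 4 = (z - 2)*(z - 1)*(z + 2)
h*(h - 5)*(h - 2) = h^3 - 7*h^2 + 10*h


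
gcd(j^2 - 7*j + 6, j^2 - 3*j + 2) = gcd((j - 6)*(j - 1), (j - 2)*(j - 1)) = j - 1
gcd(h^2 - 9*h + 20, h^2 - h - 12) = h - 4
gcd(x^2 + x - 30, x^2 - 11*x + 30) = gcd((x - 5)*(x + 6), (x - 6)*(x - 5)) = x - 5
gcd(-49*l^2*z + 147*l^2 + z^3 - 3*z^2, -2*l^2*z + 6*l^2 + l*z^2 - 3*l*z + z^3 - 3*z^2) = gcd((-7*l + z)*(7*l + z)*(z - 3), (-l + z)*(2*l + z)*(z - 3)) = z - 3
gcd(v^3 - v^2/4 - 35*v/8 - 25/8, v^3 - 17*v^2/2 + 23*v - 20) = v - 5/2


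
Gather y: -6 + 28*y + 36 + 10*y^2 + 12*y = 10*y^2 + 40*y + 30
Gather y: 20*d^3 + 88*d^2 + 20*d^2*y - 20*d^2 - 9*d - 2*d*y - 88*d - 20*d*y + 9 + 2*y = 20*d^3 + 68*d^2 - 97*d + y*(20*d^2 - 22*d + 2) + 9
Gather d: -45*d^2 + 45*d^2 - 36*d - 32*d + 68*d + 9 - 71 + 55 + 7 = 0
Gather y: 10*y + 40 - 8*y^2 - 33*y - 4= -8*y^2 - 23*y + 36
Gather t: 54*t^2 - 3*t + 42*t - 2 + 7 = 54*t^2 + 39*t + 5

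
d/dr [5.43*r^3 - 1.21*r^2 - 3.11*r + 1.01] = 16.29*r^2 - 2.42*r - 3.11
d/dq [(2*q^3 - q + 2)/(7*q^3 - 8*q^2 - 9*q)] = 2*(-8*q^4 - 11*q^3 - 25*q^2 + 16*q + 9)/(q^2*(49*q^4 - 112*q^3 - 62*q^2 + 144*q + 81))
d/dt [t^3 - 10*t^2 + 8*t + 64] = 3*t^2 - 20*t + 8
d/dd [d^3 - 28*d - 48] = 3*d^2 - 28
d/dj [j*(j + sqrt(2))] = 2*j + sqrt(2)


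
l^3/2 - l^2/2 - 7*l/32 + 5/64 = (l/2 + 1/4)*(l - 5/4)*(l - 1/4)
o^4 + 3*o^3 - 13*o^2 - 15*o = o*(o - 3)*(o + 1)*(o + 5)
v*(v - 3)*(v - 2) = v^3 - 5*v^2 + 6*v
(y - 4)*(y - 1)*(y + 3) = y^3 - 2*y^2 - 11*y + 12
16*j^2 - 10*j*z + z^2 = (-8*j + z)*(-2*j + z)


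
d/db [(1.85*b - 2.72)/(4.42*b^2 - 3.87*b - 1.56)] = (-8.177*b^2 + 24.0448*b - 13.4124)/(19.5364*b^4 - 34.2108*b^3 + 1.1865*b^2 + 12.0744*b + 2.4336)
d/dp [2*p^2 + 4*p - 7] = 4*p + 4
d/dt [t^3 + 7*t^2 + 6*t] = 3*t^2 + 14*t + 6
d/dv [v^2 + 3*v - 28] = 2*v + 3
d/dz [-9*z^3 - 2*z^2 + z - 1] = -27*z^2 - 4*z + 1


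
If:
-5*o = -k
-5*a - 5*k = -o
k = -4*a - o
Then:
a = 0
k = 0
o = 0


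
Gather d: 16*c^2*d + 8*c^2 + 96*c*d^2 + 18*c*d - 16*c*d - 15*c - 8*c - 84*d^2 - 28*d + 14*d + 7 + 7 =8*c^2 - 23*c + d^2*(96*c - 84) + d*(16*c^2 + 2*c - 14) + 14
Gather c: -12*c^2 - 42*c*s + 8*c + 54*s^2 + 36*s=-12*c^2 + c*(8 - 42*s) + 54*s^2 + 36*s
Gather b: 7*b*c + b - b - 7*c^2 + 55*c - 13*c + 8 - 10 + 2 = 7*b*c - 7*c^2 + 42*c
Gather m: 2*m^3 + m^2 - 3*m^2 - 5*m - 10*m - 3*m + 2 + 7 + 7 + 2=2*m^3 - 2*m^2 - 18*m + 18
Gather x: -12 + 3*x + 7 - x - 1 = 2*x - 6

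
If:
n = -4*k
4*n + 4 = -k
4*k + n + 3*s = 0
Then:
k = 4/15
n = -16/15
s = 0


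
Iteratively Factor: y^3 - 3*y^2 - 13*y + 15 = (y - 5)*(y^2 + 2*y - 3) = (y - 5)*(y - 1)*(y + 3)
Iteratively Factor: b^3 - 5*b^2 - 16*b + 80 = (b - 4)*(b^2 - b - 20) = (b - 4)*(b + 4)*(b - 5)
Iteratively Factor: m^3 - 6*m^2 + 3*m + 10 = (m - 2)*(m^2 - 4*m - 5) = (m - 2)*(m + 1)*(m - 5)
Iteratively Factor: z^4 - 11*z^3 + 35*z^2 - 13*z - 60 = (z - 5)*(z^3 - 6*z^2 + 5*z + 12) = (z - 5)*(z + 1)*(z^2 - 7*z + 12) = (z - 5)*(z - 3)*(z + 1)*(z - 4)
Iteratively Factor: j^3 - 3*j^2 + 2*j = (j - 1)*(j^2 - 2*j) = (j - 2)*(j - 1)*(j)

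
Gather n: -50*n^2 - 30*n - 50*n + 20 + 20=-50*n^2 - 80*n + 40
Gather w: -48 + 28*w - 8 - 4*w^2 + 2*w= -4*w^2 + 30*w - 56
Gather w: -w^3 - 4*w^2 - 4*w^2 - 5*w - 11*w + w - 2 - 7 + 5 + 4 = -w^3 - 8*w^2 - 15*w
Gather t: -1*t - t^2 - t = -t^2 - 2*t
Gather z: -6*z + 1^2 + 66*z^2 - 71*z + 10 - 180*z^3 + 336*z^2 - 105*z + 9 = -180*z^3 + 402*z^2 - 182*z + 20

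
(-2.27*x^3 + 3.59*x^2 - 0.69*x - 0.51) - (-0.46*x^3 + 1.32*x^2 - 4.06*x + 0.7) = -1.81*x^3 + 2.27*x^2 + 3.37*x - 1.21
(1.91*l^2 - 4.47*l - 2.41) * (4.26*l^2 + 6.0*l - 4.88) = 8.1366*l^4 - 7.5822*l^3 - 46.4074*l^2 + 7.3536*l + 11.7608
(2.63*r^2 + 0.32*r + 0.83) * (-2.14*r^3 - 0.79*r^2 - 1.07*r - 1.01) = -5.6282*r^5 - 2.7625*r^4 - 4.8431*r^3 - 3.6544*r^2 - 1.2113*r - 0.8383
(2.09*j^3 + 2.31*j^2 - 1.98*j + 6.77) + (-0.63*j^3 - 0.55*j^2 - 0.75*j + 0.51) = 1.46*j^3 + 1.76*j^2 - 2.73*j + 7.28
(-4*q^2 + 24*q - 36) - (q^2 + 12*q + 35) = -5*q^2 + 12*q - 71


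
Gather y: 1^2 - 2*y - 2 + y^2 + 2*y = y^2 - 1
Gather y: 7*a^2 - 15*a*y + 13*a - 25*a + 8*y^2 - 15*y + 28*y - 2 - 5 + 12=7*a^2 - 12*a + 8*y^2 + y*(13 - 15*a) + 5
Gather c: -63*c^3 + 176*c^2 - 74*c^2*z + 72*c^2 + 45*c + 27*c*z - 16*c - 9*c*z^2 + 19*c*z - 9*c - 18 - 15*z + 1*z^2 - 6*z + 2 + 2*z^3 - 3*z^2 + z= -63*c^3 + c^2*(248 - 74*z) + c*(-9*z^2 + 46*z + 20) + 2*z^3 - 2*z^2 - 20*z - 16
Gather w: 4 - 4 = 0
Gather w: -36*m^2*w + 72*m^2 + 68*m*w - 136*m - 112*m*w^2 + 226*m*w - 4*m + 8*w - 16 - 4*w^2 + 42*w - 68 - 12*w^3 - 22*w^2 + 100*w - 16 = 72*m^2 - 140*m - 12*w^3 + w^2*(-112*m - 26) + w*(-36*m^2 + 294*m + 150) - 100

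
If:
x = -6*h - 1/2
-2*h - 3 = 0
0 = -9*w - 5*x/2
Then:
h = -3/2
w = -85/36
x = 17/2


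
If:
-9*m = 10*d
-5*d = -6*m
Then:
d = 0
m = 0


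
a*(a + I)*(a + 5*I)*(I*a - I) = I*a^4 - 6*a^3 - I*a^3 + 6*a^2 - 5*I*a^2 + 5*I*a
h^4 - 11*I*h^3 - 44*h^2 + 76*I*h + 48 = (h - 4*I)*(h - 3*I)*(h - 2*I)^2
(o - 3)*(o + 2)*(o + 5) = o^3 + 4*o^2 - 11*o - 30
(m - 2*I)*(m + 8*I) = m^2 + 6*I*m + 16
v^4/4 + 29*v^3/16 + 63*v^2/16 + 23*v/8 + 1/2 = (v/4 + 1/4)*(v + 1/4)*(v + 2)*(v + 4)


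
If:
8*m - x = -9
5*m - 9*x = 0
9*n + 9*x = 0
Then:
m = -81/67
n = 45/67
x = -45/67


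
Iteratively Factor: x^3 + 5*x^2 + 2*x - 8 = (x + 4)*(x^2 + x - 2) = (x - 1)*(x + 4)*(x + 2)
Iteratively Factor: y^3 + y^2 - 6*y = (y - 2)*(y^2 + 3*y) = y*(y - 2)*(y + 3)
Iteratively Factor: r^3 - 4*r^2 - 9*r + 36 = (r + 3)*(r^2 - 7*r + 12) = (r - 4)*(r + 3)*(r - 3)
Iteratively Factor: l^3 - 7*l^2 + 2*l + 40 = (l - 5)*(l^2 - 2*l - 8) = (l - 5)*(l + 2)*(l - 4)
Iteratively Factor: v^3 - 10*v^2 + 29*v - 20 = (v - 4)*(v^2 - 6*v + 5) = (v - 4)*(v - 1)*(v - 5)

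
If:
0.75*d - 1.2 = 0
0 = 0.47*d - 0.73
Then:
No Solution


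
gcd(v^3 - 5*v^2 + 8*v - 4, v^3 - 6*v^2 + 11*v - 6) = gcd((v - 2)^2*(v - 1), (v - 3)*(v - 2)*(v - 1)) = v^2 - 3*v + 2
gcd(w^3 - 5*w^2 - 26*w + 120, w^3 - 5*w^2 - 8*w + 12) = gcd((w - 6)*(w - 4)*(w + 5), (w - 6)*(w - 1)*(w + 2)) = w - 6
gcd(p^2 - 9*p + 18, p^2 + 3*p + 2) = 1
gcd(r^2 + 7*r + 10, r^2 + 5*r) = r + 5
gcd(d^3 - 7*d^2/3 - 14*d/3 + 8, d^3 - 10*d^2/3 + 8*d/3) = d - 4/3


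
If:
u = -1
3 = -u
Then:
No Solution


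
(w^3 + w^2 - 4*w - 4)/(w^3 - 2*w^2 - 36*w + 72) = (w^2 + 3*w + 2)/(w^2 - 36)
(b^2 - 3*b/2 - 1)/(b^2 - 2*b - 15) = (-b^2 + 3*b/2 + 1)/(-b^2 + 2*b + 15)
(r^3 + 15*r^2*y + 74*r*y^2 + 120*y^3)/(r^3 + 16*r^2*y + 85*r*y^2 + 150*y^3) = (r + 4*y)/(r + 5*y)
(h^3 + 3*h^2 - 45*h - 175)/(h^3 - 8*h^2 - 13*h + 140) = (h^2 + 10*h + 25)/(h^2 - h - 20)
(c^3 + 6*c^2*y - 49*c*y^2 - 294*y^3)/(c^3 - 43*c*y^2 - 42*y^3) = (c + 7*y)/(c + y)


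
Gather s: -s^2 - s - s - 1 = -s^2 - 2*s - 1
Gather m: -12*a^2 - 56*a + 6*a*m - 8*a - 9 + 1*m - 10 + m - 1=-12*a^2 - 64*a + m*(6*a + 2) - 20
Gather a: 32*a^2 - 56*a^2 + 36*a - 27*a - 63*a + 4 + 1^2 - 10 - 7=-24*a^2 - 54*a - 12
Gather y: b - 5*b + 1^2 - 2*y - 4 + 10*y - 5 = -4*b + 8*y - 8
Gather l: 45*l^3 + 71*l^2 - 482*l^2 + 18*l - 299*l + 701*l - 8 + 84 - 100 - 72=45*l^3 - 411*l^2 + 420*l - 96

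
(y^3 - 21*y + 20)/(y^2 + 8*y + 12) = (y^3 - 21*y + 20)/(y^2 + 8*y + 12)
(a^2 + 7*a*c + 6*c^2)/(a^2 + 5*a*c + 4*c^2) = (a + 6*c)/(a + 4*c)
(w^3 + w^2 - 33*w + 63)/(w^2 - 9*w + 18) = (w^2 + 4*w - 21)/(w - 6)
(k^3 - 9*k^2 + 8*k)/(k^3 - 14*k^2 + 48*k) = (k - 1)/(k - 6)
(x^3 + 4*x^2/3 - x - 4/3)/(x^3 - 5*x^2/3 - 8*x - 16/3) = (x - 1)/(x - 4)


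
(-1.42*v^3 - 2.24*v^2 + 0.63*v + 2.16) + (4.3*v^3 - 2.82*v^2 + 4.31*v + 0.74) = 2.88*v^3 - 5.06*v^2 + 4.94*v + 2.9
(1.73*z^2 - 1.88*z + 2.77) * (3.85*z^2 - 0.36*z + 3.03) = 6.6605*z^4 - 7.8608*z^3 + 16.5832*z^2 - 6.6936*z + 8.3931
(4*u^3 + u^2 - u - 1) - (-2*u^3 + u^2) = 6*u^3 - u - 1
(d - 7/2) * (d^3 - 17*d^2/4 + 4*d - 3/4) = d^4 - 31*d^3/4 + 151*d^2/8 - 59*d/4 + 21/8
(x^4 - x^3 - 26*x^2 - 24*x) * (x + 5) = x^5 + 4*x^4 - 31*x^3 - 154*x^2 - 120*x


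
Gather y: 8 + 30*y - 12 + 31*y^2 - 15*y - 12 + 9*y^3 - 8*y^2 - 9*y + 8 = 9*y^3 + 23*y^2 + 6*y - 8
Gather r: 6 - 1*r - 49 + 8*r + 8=7*r - 35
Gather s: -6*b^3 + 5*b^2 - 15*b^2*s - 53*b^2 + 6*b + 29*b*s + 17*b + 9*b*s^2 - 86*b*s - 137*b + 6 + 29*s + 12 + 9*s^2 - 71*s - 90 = -6*b^3 - 48*b^2 - 114*b + s^2*(9*b + 9) + s*(-15*b^2 - 57*b - 42) - 72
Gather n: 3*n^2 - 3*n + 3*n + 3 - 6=3*n^2 - 3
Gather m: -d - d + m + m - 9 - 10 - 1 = -2*d + 2*m - 20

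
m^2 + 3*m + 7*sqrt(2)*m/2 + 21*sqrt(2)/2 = (m + 3)*(m + 7*sqrt(2)/2)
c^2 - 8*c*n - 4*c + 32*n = (c - 4)*(c - 8*n)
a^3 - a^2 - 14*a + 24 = (a - 3)*(a - 2)*(a + 4)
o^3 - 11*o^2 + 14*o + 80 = (o - 8)*(o - 5)*(o + 2)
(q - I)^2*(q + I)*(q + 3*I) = q^4 + 2*I*q^3 + 4*q^2 + 2*I*q + 3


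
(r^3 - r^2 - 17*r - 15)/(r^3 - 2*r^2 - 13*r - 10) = (r + 3)/(r + 2)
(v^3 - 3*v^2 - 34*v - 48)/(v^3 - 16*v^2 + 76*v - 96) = (v^2 + 5*v + 6)/(v^2 - 8*v + 12)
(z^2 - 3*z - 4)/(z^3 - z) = (z - 4)/(z*(z - 1))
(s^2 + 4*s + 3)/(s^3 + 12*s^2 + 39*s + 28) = (s + 3)/(s^2 + 11*s + 28)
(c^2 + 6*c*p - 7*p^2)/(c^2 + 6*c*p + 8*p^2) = (c^2 + 6*c*p - 7*p^2)/(c^2 + 6*c*p + 8*p^2)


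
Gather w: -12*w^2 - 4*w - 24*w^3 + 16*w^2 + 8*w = -24*w^3 + 4*w^2 + 4*w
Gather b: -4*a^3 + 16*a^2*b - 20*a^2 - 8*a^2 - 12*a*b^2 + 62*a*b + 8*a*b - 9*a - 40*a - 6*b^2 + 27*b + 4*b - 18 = -4*a^3 - 28*a^2 - 49*a + b^2*(-12*a - 6) + b*(16*a^2 + 70*a + 31) - 18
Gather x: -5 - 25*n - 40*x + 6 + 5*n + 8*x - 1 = -20*n - 32*x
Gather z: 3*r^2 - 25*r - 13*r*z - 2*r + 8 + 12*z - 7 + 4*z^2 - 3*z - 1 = 3*r^2 - 27*r + 4*z^2 + z*(9 - 13*r)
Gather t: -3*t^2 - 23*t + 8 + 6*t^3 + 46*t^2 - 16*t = 6*t^3 + 43*t^2 - 39*t + 8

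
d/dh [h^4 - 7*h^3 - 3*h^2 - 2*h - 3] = 4*h^3 - 21*h^2 - 6*h - 2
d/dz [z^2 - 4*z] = 2*z - 4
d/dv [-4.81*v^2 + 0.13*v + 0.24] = 0.13 - 9.62*v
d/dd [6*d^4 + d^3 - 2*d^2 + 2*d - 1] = 24*d^3 + 3*d^2 - 4*d + 2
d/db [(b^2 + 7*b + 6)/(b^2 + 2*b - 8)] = (-5*b^2 - 28*b - 68)/(b^4 + 4*b^3 - 12*b^2 - 32*b + 64)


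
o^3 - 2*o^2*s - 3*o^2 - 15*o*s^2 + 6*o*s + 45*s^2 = (o - 3)*(o - 5*s)*(o + 3*s)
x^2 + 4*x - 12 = (x - 2)*(x + 6)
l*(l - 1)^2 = l^3 - 2*l^2 + l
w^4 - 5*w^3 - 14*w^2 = w^2*(w - 7)*(w + 2)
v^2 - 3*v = v*(v - 3)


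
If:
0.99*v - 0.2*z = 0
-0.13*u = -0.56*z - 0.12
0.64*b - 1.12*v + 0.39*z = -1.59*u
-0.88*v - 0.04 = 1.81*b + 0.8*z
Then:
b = 0.10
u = -0.02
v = -0.04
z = -0.22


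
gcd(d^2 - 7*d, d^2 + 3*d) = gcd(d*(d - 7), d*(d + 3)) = d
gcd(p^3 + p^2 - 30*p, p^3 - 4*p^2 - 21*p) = p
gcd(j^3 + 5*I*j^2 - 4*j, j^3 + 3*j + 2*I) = j + I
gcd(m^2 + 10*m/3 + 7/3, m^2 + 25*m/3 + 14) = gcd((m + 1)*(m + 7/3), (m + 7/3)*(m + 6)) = m + 7/3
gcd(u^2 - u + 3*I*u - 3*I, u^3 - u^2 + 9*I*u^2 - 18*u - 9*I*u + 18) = u^2 + u*(-1 + 3*I) - 3*I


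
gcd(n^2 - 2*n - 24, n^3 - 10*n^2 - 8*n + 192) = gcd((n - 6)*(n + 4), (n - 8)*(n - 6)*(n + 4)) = n^2 - 2*n - 24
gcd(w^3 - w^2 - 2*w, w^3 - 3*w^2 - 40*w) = w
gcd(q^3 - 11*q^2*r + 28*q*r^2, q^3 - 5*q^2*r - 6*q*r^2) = q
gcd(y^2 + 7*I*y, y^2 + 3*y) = y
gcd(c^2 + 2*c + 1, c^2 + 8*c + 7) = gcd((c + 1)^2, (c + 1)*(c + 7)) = c + 1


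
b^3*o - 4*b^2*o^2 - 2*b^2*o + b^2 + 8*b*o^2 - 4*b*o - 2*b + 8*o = (b - 2)*(b - 4*o)*(b*o + 1)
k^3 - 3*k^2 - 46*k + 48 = (k - 8)*(k - 1)*(k + 6)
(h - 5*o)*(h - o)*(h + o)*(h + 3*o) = h^4 - 2*h^3*o - 16*h^2*o^2 + 2*h*o^3 + 15*o^4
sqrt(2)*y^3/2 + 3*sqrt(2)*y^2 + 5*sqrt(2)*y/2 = y*(y + 5)*(sqrt(2)*y/2 + sqrt(2)/2)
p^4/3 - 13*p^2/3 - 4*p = p*(p/3 + 1)*(p - 4)*(p + 1)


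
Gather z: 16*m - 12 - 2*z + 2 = 16*m - 2*z - 10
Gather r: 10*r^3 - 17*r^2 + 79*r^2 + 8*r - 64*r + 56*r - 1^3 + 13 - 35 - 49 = 10*r^3 + 62*r^2 - 72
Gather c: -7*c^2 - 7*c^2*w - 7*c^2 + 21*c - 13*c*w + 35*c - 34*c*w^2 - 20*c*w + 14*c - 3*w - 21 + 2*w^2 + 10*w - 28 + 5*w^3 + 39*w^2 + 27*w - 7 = c^2*(-7*w - 14) + c*(-34*w^2 - 33*w + 70) + 5*w^3 + 41*w^2 + 34*w - 56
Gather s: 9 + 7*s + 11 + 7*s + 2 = 14*s + 22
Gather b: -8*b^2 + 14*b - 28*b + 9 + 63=-8*b^2 - 14*b + 72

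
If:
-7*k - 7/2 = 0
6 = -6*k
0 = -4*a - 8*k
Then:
No Solution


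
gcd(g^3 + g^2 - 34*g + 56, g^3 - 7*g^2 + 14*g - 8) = g^2 - 6*g + 8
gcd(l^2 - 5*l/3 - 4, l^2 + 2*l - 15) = l - 3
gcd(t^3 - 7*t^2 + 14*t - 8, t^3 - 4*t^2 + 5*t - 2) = t^2 - 3*t + 2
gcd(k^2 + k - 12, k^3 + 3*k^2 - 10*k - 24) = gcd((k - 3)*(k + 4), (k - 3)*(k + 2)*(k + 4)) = k^2 + k - 12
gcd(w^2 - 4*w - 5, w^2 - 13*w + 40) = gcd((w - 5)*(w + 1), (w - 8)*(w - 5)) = w - 5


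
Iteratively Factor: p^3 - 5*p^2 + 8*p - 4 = (p - 1)*(p^2 - 4*p + 4) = (p - 2)*(p - 1)*(p - 2)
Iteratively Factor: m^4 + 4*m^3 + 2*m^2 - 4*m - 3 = (m + 1)*(m^3 + 3*m^2 - m - 3) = (m + 1)*(m + 3)*(m^2 - 1) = (m + 1)^2*(m + 3)*(m - 1)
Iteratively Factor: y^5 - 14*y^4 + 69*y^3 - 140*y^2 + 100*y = (y - 5)*(y^4 - 9*y^3 + 24*y^2 - 20*y) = (y - 5)^2*(y^3 - 4*y^2 + 4*y) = (y - 5)^2*(y - 2)*(y^2 - 2*y) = (y - 5)^2*(y - 2)^2*(y)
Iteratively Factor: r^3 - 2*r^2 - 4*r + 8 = (r + 2)*(r^2 - 4*r + 4) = (r - 2)*(r + 2)*(r - 2)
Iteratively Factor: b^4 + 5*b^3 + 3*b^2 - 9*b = (b - 1)*(b^3 + 6*b^2 + 9*b) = (b - 1)*(b + 3)*(b^2 + 3*b) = (b - 1)*(b + 3)^2*(b)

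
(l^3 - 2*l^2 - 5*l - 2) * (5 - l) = -l^4 + 7*l^3 - 5*l^2 - 23*l - 10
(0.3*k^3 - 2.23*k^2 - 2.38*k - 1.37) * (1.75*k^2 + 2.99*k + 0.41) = 0.525*k^5 - 3.0055*k^4 - 10.7097*k^3 - 10.428*k^2 - 5.0721*k - 0.5617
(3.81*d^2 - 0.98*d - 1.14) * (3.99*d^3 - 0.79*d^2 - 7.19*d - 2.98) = 15.2019*d^5 - 6.9201*d^4 - 31.1683*d^3 - 3.407*d^2 + 11.117*d + 3.3972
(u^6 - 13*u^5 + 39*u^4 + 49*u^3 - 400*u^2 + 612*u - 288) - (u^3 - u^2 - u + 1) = u^6 - 13*u^5 + 39*u^4 + 48*u^3 - 399*u^2 + 613*u - 289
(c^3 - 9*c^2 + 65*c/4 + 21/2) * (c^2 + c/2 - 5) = c^5 - 17*c^4/2 + 27*c^3/4 + 509*c^2/8 - 76*c - 105/2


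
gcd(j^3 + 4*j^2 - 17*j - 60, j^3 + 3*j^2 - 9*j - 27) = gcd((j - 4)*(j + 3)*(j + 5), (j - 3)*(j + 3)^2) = j + 3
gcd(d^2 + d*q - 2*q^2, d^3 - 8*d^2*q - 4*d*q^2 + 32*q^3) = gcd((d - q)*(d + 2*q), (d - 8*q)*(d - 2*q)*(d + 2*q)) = d + 2*q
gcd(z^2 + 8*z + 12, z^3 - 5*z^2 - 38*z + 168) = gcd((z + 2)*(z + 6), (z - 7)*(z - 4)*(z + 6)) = z + 6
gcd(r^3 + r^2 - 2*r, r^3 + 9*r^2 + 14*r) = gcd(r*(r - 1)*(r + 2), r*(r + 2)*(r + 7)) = r^2 + 2*r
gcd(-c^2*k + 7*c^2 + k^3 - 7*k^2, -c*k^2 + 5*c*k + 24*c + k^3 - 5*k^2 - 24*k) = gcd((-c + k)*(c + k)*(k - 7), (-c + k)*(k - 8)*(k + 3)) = c - k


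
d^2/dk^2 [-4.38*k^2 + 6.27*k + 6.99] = -8.76000000000000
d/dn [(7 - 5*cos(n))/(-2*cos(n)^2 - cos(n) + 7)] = (-10*sin(n)^2 - 28*cos(n) + 38)*sin(n)/(cos(n) + cos(2*n) - 6)^2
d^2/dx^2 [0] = 0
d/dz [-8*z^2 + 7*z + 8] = 7 - 16*z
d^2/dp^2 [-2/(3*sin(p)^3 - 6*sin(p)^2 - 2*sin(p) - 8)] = 2*((-sin(p) + 27*sin(3*p) - 48*cos(2*p))*(-3*sin(p)^3 + 6*sin(p)^2 + 2*sin(p) + 8)/4 + 2*(-9*sin(p)^2 + 12*sin(p) + 2)^2*cos(p)^2)/(-3*sin(p)^3 + 6*sin(p)^2 + 2*sin(p) + 8)^3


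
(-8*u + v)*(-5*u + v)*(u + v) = 40*u^3 + 27*u^2*v - 12*u*v^2 + v^3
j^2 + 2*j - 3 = (j - 1)*(j + 3)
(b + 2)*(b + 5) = b^2 + 7*b + 10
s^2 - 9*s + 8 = (s - 8)*(s - 1)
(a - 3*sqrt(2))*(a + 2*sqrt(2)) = a^2 - sqrt(2)*a - 12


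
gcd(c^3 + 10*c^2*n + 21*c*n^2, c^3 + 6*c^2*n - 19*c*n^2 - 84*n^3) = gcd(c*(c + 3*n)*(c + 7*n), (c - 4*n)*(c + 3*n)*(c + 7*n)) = c^2 + 10*c*n + 21*n^2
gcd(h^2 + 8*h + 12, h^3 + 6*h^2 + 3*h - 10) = h + 2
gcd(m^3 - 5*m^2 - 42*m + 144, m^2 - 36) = m + 6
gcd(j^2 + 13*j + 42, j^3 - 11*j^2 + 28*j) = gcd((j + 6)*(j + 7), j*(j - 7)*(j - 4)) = 1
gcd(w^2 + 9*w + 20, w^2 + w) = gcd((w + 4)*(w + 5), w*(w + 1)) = 1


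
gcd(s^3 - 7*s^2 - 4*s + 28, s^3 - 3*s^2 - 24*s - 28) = s^2 - 5*s - 14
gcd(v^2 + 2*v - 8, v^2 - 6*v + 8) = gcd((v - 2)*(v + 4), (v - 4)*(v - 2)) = v - 2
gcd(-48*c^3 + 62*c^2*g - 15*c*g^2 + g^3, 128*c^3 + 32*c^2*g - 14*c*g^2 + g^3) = 8*c - g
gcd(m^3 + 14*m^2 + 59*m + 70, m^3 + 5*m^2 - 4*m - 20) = m^2 + 7*m + 10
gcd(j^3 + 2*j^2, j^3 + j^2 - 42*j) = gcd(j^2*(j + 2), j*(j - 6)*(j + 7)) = j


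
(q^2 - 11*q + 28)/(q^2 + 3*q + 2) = (q^2 - 11*q + 28)/(q^2 + 3*q + 2)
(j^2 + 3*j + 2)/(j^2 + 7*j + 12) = (j^2 + 3*j + 2)/(j^2 + 7*j + 12)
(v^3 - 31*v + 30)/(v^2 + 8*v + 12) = (v^2 - 6*v + 5)/(v + 2)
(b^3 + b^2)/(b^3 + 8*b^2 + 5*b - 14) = b^2*(b + 1)/(b^3 + 8*b^2 + 5*b - 14)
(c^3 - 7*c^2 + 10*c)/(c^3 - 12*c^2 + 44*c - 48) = c*(c - 5)/(c^2 - 10*c + 24)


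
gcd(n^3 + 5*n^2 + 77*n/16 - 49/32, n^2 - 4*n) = 1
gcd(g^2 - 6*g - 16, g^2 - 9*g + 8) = g - 8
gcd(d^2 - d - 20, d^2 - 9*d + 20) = d - 5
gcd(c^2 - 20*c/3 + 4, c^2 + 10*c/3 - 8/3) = c - 2/3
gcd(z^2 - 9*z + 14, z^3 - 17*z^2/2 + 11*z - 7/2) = z - 7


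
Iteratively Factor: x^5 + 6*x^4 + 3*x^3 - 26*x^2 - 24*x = (x + 3)*(x^4 + 3*x^3 - 6*x^2 - 8*x) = (x + 1)*(x + 3)*(x^3 + 2*x^2 - 8*x) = (x - 2)*(x + 1)*(x + 3)*(x^2 + 4*x) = (x - 2)*(x + 1)*(x + 3)*(x + 4)*(x)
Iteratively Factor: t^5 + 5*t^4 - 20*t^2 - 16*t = (t + 2)*(t^4 + 3*t^3 - 6*t^2 - 8*t) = (t + 1)*(t + 2)*(t^3 + 2*t^2 - 8*t) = (t + 1)*(t + 2)*(t + 4)*(t^2 - 2*t) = t*(t + 1)*(t + 2)*(t + 4)*(t - 2)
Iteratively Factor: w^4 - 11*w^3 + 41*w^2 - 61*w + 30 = (w - 2)*(w^3 - 9*w^2 + 23*w - 15) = (w - 3)*(w - 2)*(w^2 - 6*w + 5) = (w - 5)*(w - 3)*(w - 2)*(w - 1)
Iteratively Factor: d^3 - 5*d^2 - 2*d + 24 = (d - 4)*(d^2 - d - 6) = (d - 4)*(d + 2)*(d - 3)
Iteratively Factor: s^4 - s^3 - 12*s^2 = (s)*(s^3 - s^2 - 12*s) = s*(s + 3)*(s^2 - 4*s) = s*(s - 4)*(s + 3)*(s)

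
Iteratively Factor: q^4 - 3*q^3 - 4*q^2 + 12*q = (q - 2)*(q^3 - q^2 - 6*q) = q*(q - 2)*(q^2 - q - 6) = q*(q - 2)*(q + 2)*(q - 3)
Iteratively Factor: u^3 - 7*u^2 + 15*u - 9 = (u - 3)*(u^2 - 4*u + 3) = (u - 3)^2*(u - 1)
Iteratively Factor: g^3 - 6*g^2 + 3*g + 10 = (g - 5)*(g^2 - g - 2) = (g - 5)*(g - 2)*(g + 1)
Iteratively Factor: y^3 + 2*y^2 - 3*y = (y + 3)*(y^2 - y) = (y - 1)*(y + 3)*(y)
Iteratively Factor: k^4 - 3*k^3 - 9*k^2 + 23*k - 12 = (k - 1)*(k^3 - 2*k^2 - 11*k + 12) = (k - 4)*(k - 1)*(k^2 + 2*k - 3) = (k - 4)*(k - 1)*(k + 3)*(k - 1)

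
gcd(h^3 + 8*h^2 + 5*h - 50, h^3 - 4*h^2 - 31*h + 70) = h^2 + 3*h - 10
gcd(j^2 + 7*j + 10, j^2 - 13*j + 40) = 1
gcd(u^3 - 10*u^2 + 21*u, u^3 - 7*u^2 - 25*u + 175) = u - 7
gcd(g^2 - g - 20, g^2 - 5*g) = g - 5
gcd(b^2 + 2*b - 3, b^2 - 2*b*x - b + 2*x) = b - 1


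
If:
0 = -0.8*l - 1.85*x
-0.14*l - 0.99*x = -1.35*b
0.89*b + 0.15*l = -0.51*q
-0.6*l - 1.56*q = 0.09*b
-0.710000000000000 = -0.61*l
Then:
No Solution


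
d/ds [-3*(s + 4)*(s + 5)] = -6*s - 27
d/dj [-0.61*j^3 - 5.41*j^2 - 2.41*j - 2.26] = -1.83*j^2 - 10.82*j - 2.41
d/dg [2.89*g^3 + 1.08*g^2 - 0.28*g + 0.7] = 8.67*g^2 + 2.16*g - 0.28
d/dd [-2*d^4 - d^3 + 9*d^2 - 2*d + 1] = -8*d^3 - 3*d^2 + 18*d - 2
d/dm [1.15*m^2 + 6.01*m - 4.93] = 2.3*m + 6.01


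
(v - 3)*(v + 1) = v^2 - 2*v - 3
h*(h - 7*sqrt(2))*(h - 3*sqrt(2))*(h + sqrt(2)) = h^4 - 9*sqrt(2)*h^3 + 22*h^2 + 42*sqrt(2)*h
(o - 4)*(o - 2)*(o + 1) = o^3 - 5*o^2 + 2*o + 8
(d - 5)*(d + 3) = d^2 - 2*d - 15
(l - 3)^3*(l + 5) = l^4 - 4*l^3 - 18*l^2 + 108*l - 135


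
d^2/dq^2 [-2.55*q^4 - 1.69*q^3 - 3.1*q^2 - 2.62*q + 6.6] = -30.6*q^2 - 10.14*q - 6.2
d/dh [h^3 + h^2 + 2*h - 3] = 3*h^2 + 2*h + 2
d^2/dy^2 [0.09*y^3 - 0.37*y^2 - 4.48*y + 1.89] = 0.54*y - 0.74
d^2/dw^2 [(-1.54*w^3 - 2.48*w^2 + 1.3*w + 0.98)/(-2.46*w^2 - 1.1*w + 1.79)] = (2.8421709430404e-14*w^5 - 11.866648*w^3 + 11.745624*w^2 - 20.651916*w - 0.229328000000002)/(14.886936*w^6 + 19.97028*w^5 - 23.567292*w^4 - 27.73144*w^3 + 17.148558*w^2 + 10.57353*w - 5.735339)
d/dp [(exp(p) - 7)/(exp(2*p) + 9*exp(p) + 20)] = (-(exp(p) - 7)*(2*exp(p) + 9) + exp(2*p) + 9*exp(p) + 20)*exp(p)/(exp(2*p) + 9*exp(p) + 20)^2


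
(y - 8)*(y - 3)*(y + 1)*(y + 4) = y^4 - 6*y^3 - 27*y^2 + 76*y + 96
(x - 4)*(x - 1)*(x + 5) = x^3 - 21*x + 20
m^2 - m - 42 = (m - 7)*(m + 6)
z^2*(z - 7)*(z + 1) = z^4 - 6*z^3 - 7*z^2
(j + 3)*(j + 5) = j^2 + 8*j + 15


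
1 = 1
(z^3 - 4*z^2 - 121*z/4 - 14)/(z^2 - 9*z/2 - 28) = z + 1/2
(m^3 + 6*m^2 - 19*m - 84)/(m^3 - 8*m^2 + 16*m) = (m^2 + 10*m + 21)/(m*(m - 4))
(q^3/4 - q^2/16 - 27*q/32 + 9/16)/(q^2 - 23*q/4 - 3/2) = (-8*q^3 + 2*q^2 + 27*q - 18)/(8*(-4*q^2 + 23*q + 6))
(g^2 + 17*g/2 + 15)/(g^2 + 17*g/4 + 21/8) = 4*(2*g^2 + 17*g + 30)/(8*g^2 + 34*g + 21)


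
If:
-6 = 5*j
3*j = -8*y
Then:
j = -6/5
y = 9/20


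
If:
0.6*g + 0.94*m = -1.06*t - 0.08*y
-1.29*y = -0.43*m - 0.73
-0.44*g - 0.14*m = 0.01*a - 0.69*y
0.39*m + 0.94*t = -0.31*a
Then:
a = 5.3655341356907*y - 1.44570836233395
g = 0.49169240600703*y + 0.573026141427252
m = 3.0*y - 1.69767441860465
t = 1.18113044210568 - 3.01416551283417*y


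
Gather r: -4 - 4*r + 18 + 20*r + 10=16*r + 24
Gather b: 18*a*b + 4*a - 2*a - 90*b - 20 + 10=2*a + b*(18*a - 90) - 10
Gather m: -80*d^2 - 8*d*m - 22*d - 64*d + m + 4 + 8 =-80*d^2 - 86*d + m*(1 - 8*d) + 12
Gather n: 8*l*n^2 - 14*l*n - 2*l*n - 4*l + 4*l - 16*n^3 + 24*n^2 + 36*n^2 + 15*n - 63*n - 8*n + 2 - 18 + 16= -16*n^3 + n^2*(8*l + 60) + n*(-16*l - 56)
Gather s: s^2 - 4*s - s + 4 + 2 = s^2 - 5*s + 6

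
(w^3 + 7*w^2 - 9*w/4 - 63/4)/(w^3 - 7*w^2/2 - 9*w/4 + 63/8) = 2*(w + 7)/(2*w - 7)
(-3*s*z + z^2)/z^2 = (-3*s + z)/z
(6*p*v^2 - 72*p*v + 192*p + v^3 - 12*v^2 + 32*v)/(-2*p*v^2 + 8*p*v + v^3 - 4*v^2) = (-6*p*v + 48*p - v^2 + 8*v)/(v*(2*p - v))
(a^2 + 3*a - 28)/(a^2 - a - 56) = (a - 4)/(a - 8)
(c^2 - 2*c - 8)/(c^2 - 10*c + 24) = (c + 2)/(c - 6)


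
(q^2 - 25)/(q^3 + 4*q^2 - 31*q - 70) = (q + 5)/(q^2 + 9*q + 14)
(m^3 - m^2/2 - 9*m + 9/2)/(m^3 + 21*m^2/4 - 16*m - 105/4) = 2*(2*m^2 + 5*m - 3)/(4*m^2 + 33*m + 35)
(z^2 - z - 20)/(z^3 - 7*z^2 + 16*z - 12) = (z^2 - z - 20)/(z^3 - 7*z^2 + 16*z - 12)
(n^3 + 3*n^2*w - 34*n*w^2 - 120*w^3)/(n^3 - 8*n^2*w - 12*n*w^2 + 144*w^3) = (-n - 5*w)/(-n + 6*w)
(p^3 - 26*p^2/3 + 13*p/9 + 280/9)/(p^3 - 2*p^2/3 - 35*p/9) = (p - 8)/p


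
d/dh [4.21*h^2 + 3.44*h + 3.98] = 8.42*h + 3.44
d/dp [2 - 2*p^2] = -4*p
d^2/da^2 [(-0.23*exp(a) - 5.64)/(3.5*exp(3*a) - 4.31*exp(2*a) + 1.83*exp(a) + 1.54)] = (-11.27*exp(6*a) - 611.40135*exp(5*a) + 937.493497*exp(4*a) - 477.023195*exp(3*a) + 397.889904*exp(2*a) - 167.979354*exp(a) + 15.34918)*exp(a)/(42.875*exp(9*a) - 158.3925*exp(8*a) + 262.30155*exp(7*a) - 189.101291*exp(6*a) - 2.23916100000001*exp(5*a) + 101.702505*exp(4*a) - 41.848365*exp(3*a) - 15.19287*exp(2*a) + 13.020084*exp(a) + 3.652264)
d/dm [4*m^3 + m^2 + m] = 12*m^2 + 2*m + 1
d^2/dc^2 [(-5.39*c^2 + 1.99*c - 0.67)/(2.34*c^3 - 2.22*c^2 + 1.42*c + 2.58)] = (-59.026968*c^6 + 65.3786639999998*c^5 + 1.40961599999991*c^4 + 483.662784*c^3 - 362.568744*c^2 + 105.329736*c - 96.71408)/(12.812904*c^9 - 36.467496*c^8 + 57.923424*c^7 - 12.8196*c^6 - 45.265392*c^5 + 76.153536*c^4 + 0.792063999999989*c^3 - 28.724688*c^2 + 28.356264*c + 17.173512)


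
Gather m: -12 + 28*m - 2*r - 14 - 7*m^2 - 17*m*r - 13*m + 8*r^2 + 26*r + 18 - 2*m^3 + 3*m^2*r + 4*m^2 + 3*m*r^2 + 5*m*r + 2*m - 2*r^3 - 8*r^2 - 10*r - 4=-2*m^3 + m^2*(3*r - 3) + m*(3*r^2 - 12*r + 17) - 2*r^3 + 14*r - 12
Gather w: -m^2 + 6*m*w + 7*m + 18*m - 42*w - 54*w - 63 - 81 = -m^2 + 25*m + w*(6*m - 96) - 144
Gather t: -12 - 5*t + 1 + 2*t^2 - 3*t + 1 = 2*t^2 - 8*t - 10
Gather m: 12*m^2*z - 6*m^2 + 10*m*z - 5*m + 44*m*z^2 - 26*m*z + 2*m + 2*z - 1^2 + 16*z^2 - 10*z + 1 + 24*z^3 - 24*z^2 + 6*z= m^2*(12*z - 6) + m*(44*z^2 - 16*z - 3) + 24*z^3 - 8*z^2 - 2*z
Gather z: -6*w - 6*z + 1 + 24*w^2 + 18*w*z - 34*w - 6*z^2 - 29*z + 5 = 24*w^2 - 40*w - 6*z^2 + z*(18*w - 35) + 6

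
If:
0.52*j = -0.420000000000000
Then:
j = -0.81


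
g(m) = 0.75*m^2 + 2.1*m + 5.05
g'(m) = 1.5*m + 2.1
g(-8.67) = 43.22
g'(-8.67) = -10.90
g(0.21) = 5.52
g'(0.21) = 2.42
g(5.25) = 36.75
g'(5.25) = 9.98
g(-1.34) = 3.58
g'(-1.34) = 0.09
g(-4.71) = 11.80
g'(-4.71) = -4.96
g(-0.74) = 3.91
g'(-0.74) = 0.99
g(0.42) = 6.06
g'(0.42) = 2.73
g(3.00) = 18.10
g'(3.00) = 6.60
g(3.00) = 18.10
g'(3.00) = 6.60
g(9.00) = 84.70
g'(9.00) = 15.60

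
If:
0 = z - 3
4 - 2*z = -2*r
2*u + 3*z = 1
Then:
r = 1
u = -4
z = 3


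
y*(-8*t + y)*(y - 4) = -8*t*y^2 + 32*t*y + y^3 - 4*y^2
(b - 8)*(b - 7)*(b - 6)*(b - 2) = b^4 - 23*b^3 + 188*b^2 - 628*b + 672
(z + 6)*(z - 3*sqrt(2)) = z^2 - 3*sqrt(2)*z + 6*z - 18*sqrt(2)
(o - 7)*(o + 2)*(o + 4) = o^3 - o^2 - 34*o - 56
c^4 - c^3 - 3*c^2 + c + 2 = (c - 2)*(c - 1)*(c + 1)^2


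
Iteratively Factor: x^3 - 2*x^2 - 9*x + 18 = (x + 3)*(x^2 - 5*x + 6) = (x - 2)*(x + 3)*(x - 3)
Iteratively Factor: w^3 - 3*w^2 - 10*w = (w - 5)*(w^2 + 2*w) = w*(w - 5)*(w + 2)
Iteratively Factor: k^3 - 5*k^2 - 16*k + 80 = (k - 4)*(k^2 - k - 20) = (k - 5)*(k - 4)*(k + 4)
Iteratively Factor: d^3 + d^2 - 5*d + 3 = (d - 1)*(d^2 + 2*d - 3) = (d - 1)^2*(d + 3)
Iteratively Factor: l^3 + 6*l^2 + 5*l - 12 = (l + 3)*(l^2 + 3*l - 4) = (l + 3)*(l + 4)*(l - 1)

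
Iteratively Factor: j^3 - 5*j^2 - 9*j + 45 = (j - 3)*(j^2 - 2*j - 15) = (j - 3)*(j + 3)*(j - 5)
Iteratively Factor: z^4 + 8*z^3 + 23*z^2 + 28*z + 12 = (z + 3)*(z^3 + 5*z^2 + 8*z + 4) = (z + 1)*(z + 3)*(z^2 + 4*z + 4) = (z + 1)*(z + 2)*(z + 3)*(z + 2)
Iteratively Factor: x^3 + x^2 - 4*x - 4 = (x - 2)*(x^2 + 3*x + 2) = (x - 2)*(x + 2)*(x + 1)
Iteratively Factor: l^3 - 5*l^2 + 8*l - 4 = (l - 2)*(l^2 - 3*l + 2) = (l - 2)^2*(l - 1)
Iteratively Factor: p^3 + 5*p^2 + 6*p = (p + 3)*(p^2 + 2*p) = p*(p + 3)*(p + 2)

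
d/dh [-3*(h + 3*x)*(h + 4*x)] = -6*h - 21*x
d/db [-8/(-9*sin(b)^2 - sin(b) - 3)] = -8*(18*sin(b) + 1)*cos(b)/(9*sin(b)^2 + sin(b) + 3)^2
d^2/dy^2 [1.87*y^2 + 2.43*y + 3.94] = 3.74000000000000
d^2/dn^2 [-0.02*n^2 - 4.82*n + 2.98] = -0.0400000000000000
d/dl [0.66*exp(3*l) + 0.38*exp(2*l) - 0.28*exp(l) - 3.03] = (1.98*exp(2*l) + 0.76*exp(l) - 0.28)*exp(l)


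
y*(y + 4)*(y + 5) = y^3 + 9*y^2 + 20*y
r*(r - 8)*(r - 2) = r^3 - 10*r^2 + 16*r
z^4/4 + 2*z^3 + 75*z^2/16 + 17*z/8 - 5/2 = (z/4 + 1)*(z - 1/2)*(z + 2)*(z + 5/2)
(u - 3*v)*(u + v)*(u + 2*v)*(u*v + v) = u^4*v + u^3*v - 7*u^2*v^3 - 6*u*v^4 - 7*u*v^3 - 6*v^4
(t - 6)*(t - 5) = t^2 - 11*t + 30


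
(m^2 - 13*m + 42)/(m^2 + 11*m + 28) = (m^2 - 13*m + 42)/(m^2 + 11*m + 28)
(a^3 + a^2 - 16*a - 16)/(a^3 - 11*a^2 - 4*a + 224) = (a^2 - 3*a - 4)/(a^2 - 15*a + 56)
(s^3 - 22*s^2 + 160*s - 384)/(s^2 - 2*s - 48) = (s^2 - 14*s + 48)/(s + 6)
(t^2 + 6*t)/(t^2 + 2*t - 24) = t/(t - 4)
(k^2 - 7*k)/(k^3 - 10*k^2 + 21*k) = 1/(k - 3)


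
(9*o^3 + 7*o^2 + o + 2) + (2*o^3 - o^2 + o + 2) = 11*o^3 + 6*o^2 + 2*o + 4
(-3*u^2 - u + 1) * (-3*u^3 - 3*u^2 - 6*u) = 9*u^5 + 12*u^4 + 18*u^3 + 3*u^2 - 6*u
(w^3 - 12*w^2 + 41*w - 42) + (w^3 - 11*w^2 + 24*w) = 2*w^3 - 23*w^2 + 65*w - 42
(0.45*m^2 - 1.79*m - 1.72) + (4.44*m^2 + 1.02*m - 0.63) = 4.89*m^2 - 0.77*m - 2.35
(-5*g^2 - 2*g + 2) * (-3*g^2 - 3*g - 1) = 15*g^4 + 21*g^3 + 5*g^2 - 4*g - 2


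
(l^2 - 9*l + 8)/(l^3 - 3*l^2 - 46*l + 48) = 1/(l + 6)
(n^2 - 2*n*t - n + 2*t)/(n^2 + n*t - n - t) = (n - 2*t)/(n + t)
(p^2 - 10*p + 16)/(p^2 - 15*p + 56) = (p - 2)/(p - 7)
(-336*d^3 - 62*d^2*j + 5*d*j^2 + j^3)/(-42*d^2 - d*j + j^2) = (56*d^2 + d*j - j^2)/(7*d - j)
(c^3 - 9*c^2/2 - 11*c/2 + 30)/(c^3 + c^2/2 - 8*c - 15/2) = (c - 4)/(c + 1)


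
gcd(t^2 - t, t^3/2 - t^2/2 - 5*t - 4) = 1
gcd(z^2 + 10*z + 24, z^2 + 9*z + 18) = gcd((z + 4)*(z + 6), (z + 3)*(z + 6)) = z + 6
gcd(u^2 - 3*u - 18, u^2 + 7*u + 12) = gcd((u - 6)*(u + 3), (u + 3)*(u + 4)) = u + 3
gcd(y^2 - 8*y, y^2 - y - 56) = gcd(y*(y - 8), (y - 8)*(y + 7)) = y - 8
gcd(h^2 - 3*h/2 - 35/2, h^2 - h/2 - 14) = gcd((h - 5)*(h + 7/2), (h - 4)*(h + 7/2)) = h + 7/2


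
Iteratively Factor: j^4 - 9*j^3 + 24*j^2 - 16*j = (j - 4)*(j^3 - 5*j^2 + 4*j) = j*(j - 4)*(j^2 - 5*j + 4) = j*(j - 4)^2*(j - 1)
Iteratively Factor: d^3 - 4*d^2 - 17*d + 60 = (d - 3)*(d^2 - d - 20) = (d - 3)*(d + 4)*(d - 5)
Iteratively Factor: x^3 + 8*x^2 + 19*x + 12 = (x + 1)*(x^2 + 7*x + 12) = (x + 1)*(x + 4)*(x + 3)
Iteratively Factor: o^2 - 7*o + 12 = (o - 4)*(o - 3)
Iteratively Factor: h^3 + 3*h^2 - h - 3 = (h + 3)*(h^2 - 1) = (h - 1)*(h + 3)*(h + 1)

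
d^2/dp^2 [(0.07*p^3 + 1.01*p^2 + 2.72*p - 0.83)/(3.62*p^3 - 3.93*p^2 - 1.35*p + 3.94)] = (28.462612*p^6 + 215.916348*p^5 - 345.063468*p^4 + 89.5646199999999*p^3 - 426.515862*p^2 + 303.82941*p + 31.56391)/(47.437928*p^9 - 154.500876*p^8 + 114.658794*p^7 + 209.431011*p^6 - 379.076319*p^5 + 45.542763*p^4 + 291.547941*p^3 - 161.481294*p^2 - 62.87058*p + 61.162984)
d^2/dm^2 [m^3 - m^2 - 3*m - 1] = 6*m - 2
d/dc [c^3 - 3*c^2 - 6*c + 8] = 3*c^2 - 6*c - 6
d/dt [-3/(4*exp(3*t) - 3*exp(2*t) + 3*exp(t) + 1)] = (36*exp(2*t) - 18*exp(t) + 9)*exp(t)/(4*exp(3*t) - 3*exp(2*t) + 3*exp(t) + 1)^2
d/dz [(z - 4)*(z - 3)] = 2*z - 7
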